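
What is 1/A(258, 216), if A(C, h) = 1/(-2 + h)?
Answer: 214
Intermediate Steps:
1/A(258, 216) = 1/(1/(-2 + 216)) = 1/(1/214) = 214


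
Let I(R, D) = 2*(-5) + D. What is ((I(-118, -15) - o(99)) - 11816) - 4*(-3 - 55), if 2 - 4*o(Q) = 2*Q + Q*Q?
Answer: -36439/4 ≈ -9109.8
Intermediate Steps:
I(R, D) = -10 + D
o(Q) = 1/2 - Q/2 - Q**2/4 (o(Q) = 1/2 - (2*Q + Q*Q)/4 = 1/2 - (2*Q + Q**2)/4 = 1/2 - (Q**2 + 2*Q)/4 = 1/2 + (-Q/2 - Q**2/4) = 1/2 - Q/2 - Q**2/4)
((I(-118, -15) - o(99)) - 11816) - 4*(-3 - 55) = (((-10 - 15) - (1/2 - 1/2*99 - 1/4*99**2)) - 11816) - 4*(-3 - 55) = ((-25 - (1/2 - 99/2 - 1/4*9801)) - 11816) - 4*(-58) = ((-25 - (1/2 - 99/2 - 9801/4)) - 11816) + 232 = ((-25 - 1*(-9997/4)) - 11816) + 232 = ((-25 + 9997/4) - 11816) + 232 = (9897/4 - 11816) + 232 = -37367/4 + 232 = -36439/4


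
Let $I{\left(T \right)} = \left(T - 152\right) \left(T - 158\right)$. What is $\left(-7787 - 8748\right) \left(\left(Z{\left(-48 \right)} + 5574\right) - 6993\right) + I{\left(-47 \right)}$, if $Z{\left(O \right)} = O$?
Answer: $24297640$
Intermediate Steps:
$I{\left(T \right)} = \left(-158 + T\right) \left(-152 + T\right)$ ($I{\left(T \right)} = \left(-152 + T\right) \left(-158 + T\right) = \left(-158 + T\right) \left(-152 + T\right)$)
$\left(-7787 - 8748\right) \left(\left(Z{\left(-48 \right)} + 5574\right) - 6993\right) + I{\left(-47 \right)} = \left(-7787 - 8748\right) \left(\left(-48 + 5574\right) - 6993\right) + \left(24016 + \left(-47\right)^{2} - -14570\right) = - 16535 \left(5526 - 6993\right) + \left(24016 + 2209 + 14570\right) = \left(-16535\right) \left(-1467\right) + 40795 = 24256845 + 40795 = 24297640$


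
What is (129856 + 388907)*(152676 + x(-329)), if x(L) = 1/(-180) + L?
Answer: 4741919032739/60 ≈ 7.9032e+10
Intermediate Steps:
x(L) = -1/180 + L
(129856 + 388907)*(152676 + x(-329)) = (129856 + 388907)*(152676 + (-1/180 - 329)) = 518763*(152676 - 59221/180) = 518763*(27422459/180) = 4741919032739/60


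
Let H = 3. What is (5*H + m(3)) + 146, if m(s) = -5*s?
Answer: 146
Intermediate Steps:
(5*H + m(3)) + 146 = (5*3 - 5*3) + 146 = (15 - 15) + 146 = 0 + 146 = 146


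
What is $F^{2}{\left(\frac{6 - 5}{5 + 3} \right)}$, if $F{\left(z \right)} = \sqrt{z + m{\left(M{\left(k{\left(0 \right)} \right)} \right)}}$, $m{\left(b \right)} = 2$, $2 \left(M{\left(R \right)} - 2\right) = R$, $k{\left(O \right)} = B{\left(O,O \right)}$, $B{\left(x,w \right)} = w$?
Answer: $\frac{17}{8} \approx 2.125$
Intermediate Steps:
$k{\left(O \right)} = O$
$M{\left(R \right)} = 2 + \frac{R}{2}$
$F{\left(z \right)} = \sqrt{2 + z}$ ($F{\left(z \right)} = \sqrt{z + 2} = \sqrt{2 + z}$)
$F^{2}{\left(\frac{6 - 5}{5 + 3} \right)} = \left(\sqrt{2 + \frac{6 - 5}{5 + 3}}\right)^{2} = \left(\sqrt{2 + 1 \cdot \frac{1}{8}}\right)^{2} = \left(\sqrt{2 + \frac{1}{8}}\right)^{2} = \left(\sqrt{\frac{17}{8}}\right)^{2} = \left(\frac{\sqrt{34}}{4}\right)^{2} = \frac{17}{8}$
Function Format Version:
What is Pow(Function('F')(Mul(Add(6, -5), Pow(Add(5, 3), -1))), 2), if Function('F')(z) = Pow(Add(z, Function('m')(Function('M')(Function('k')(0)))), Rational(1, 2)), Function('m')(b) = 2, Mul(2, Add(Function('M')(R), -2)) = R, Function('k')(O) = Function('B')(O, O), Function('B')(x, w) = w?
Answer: Rational(17, 8) ≈ 2.1250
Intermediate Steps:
Function('k')(O) = O
Function('M')(R) = Add(2, Mul(Rational(1, 2), R))
Function('F')(z) = Pow(Add(2, z), Rational(1, 2)) (Function('F')(z) = Pow(Add(z, 2), Rational(1, 2)) = Pow(Add(2, z), Rational(1, 2)))
Pow(Function('F')(Mul(Add(6, -5), Pow(Add(5, 3), -1))), 2) = Pow(Pow(Add(2, Mul(Add(6, -5), Pow(Add(5, 3), -1))), Rational(1, 2)), 2) = Pow(Pow(Add(2, Mul(1, Pow(8, -1))), Rational(1, 2)), 2) = Pow(Pow(Add(2, Mul(1, Rational(1, 8))), Rational(1, 2)), 2) = Pow(Pow(Add(2, Rational(1, 8)), Rational(1, 2)), 2) = Pow(Pow(Rational(17, 8), Rational(1, 2)), 2) = Pow(Mul(Rational(1, 4), Pow(34, Rational(1, 2))), 2) = Rational(17, 8)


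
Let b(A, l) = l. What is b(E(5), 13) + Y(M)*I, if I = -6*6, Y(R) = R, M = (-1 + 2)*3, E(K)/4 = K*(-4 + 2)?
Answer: -95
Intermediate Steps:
E(K) = -8*K (E(K) = 4*(K*(-4 + 2)) = 4*(K*(-2)) = 4*(-2*K) = -8*K)
M = 3 (M = 1*3 = 3)
I = -36
b(E(5), 13) + Y(M)*I = 13 + 3*(-36) = 13 - 108 = -95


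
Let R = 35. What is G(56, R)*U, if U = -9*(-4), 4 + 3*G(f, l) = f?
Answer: 624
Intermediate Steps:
G(f, l) = -4/3 + f/3
U = 36
G(56, R)*U = (-4/3 + (1/3)*56)*36 = (-4/3 + 56/3)*36 = (52/3)*36 = 624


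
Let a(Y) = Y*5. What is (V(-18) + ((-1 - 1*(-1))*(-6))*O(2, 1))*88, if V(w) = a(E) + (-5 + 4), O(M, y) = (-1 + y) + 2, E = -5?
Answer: -2288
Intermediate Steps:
O(M, y) = 1 + y
a(Y) = 5*Y
V(w) = -26 (V(w) = 5*(-5) + (-5 + 4) = -25 - 1 = -26)
(V(-18) + ((-1 - 1*(-1))*(-6))*O(2, 1))*88 = (-26 + ((-1 - 1*(-1))*(-6))*(1 + 1))*88 = (-26 + ((-1 + 1)*(-6))*2)*88 = (-26 + (0*(-6))*2)*88 = (-26 + 0*2)*88 = (-26 + 0)*88 = -26*88 = -2288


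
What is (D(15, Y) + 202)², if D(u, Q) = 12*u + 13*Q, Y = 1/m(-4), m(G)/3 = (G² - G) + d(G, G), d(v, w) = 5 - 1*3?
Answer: 636300625/4356 ≈ 1.4607e+5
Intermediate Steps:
d(v, w) = 2 (d(v, w) = 5 - 3 = 2)
m(G) = 6 - 3*G + 3*G² (m(G) = 3*((G² - G) + 2) = 3*(2 + G² - G) = 6 - 3*G + 3*G²)
Y = 1/66 (Y = 1/(6 - 3*(-4) + 3*(-4)²) = 1/(6 + 12 + 3*16) = 1/(6 + 12 + 48) = 1/66 ≈ 0.015152)
(D(15, Y) + 202)² = ((12*15 + 13*(1/66)) + 202)² = ((180 + 13/66) + 202)² = (11893/66 + 202)² = (25225/66)² = 636300625/4356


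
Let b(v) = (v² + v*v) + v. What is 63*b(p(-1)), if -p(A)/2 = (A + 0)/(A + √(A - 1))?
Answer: 126*(-√2 + 3*I)/(-I + 2*√2) ≈ -98.0 + 98.995*I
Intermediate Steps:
p(A) = -2*A/(A + √(-1 + A)) (p(A) = -2*(A + 0)/(A + √(A - 1)) = -2*A/(A + √(-1 + A)))
b(v) = v + 2*v² (b(v) = (v² + v²) + v = 2*v² + v = v + 2*v²)
63*b(p(-1)) = 63*((-2*(-1)/(-1 + √(-1 - 1)))*(1 + 2*(-2*(-1)/(-1 + √(-1 - 1))))) = 63*((-2*(-1)/(-1 + √(-2)))*(1 + 2*(-2*(-1)/(-1 + √(-2))))) = 63*((-2*(-1)/(-1 + I*√2))*(1 + 2*(-2*(-1)/(-1 + I*√2)))) = 63*((2/(-1 + I*√2))*(1 + 2*(2/(-1 + I*√2)))) = 63*((2/(-1 + I*√2))*(1 + 4/(-1 + I*√2))) = 63*(2*(1 + 4/(-1 + I*√2))/(-1 + I*√2)) = 126*(1 + 4/(-1 + I*√2))/(-1 + I*√2)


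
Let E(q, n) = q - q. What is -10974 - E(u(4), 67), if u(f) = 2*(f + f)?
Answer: -10974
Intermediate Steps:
u(f) = 4*f (u(f) = 2*(2*f) = 4*f)
E(q, n) = 0
-10974 - E(u(4), 67) = -10974 - 1*0 = -10974 + 0 = -10974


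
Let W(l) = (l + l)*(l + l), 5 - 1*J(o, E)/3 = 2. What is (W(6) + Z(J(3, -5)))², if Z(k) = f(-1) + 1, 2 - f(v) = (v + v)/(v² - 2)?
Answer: 21025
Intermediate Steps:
f(v) = 2 - 2*v/(-2 + v²) (f(v) = 2 - (v + v)/(v² - 2) = 2 - 2*v/(-2 + v²))
J(o, E) = 9 (J(o, E) = 15 - 3*2 = 15 - 6 = 9)
W(l) = 4*l² (W(l) = (2*l)*(2*l) = 4*l²)
Z(k) = 1 (Z(k) = 2*(-2 + (-1)² - 1*(-1))/(-2 + (-1)²) + 1 = 2*(-2 + 1 + 1)/(-2 + 1) + 1 = 2*0/(-1) + 1 = 2*(-1)*0 + 1 = 0 + 1 = 1)
(W(6) + Z(J(3, -5)))² = (4*6² + 1)² = (4*36 + 1)² = (144 + 1)² = 145² = 21025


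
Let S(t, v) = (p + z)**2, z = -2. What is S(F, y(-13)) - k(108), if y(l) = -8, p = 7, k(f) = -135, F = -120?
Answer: 160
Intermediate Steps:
S(t, v) = 25 (S(t, v) = (7 - 2)**2 = 5**2 = 25)
S(F, y(-13)) - k(108) = 25 - 1*(-135) = 25 + 135 = 160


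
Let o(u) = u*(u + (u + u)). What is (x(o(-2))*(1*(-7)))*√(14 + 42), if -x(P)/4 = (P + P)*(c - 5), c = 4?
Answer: -1344*√14 ≈ -5028.8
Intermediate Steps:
o(u) = 3*u² (o(u) = u*(u + 2*u) = u*(3*u) = 3*u²)
x(P) = 8*P (x(P) = -4*(P + P)*(4 - 5) = -4*2*P*(-1) = -(-8)*P = 8*P)
(x(o(-2))*(1*(-7)))*√(14 + 42) = ((8*(3*(-2)²))*(1*(-7)))*√(14 + 42) = ((8*(3*4))*(-7))*√56 = ((8*12)*(-7))*(2*√14) = (96*(-7))*(2*√14) = -1344*√14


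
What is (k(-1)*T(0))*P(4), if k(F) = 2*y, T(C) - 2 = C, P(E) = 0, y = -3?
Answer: 0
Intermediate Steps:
T(C) = 2 + C
k(F) = -6 (k(F) = 2*(-3) = -6)
(k(-1)*T(0))*P(4) = -6*(2 + 0)*0 = -6*2*0 = -12*0 = 0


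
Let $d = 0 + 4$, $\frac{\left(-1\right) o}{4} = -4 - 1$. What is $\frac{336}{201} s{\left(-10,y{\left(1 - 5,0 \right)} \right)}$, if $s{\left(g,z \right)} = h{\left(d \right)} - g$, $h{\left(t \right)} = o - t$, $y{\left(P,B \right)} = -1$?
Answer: $\frac{2912}{67} \approx 43.463$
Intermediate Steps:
$o = 20$ ($o = - 4 \left(-4 - 1\right) = \left(-4\right) \left(-5\right) = 20$)
$d = 4$
$h{\left(t \right)} = 20 - t$
$s{\left(g,z \right)} = 16 - g$ ($s{\left(g,z \right)} = \left(20 - 4\right) - g = 16 - g$)
$\frac{336}{201} s{\left(-10,y{\left(1 - 5,0 \right)} \right)} = \frac{336}{201} \left(16 - -10\right) = 336 \cdot \frac{1}{201} \left(16 + 10\right) = \frac{112}{67} \cdot 26 = \frac{2912}{67}$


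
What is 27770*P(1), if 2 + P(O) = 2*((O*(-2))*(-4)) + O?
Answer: 416550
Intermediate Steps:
P(O) = -2 + 17*O (P(O) = -2 + (2*((O*(-2))*(-4)) + O) = -2 + (2*(-2*O*(-4)) + O) = -2 + (2*(8*O) + O) = -2 + (16*O + O) = -2 + 17*O)
27770*P(1) = 27770*(-2 + 17*1) = 27770*(-2 + 17) = 27770*15 = 416550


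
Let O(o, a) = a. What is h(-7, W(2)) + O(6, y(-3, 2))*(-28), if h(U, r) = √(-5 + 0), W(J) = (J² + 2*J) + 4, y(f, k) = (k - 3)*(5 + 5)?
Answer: 280 + I*√5 ≈ 280.0 + 2.2361*I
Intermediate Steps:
y(f, k) = -30 + 10*k (y(f, k) = (-3 + k)*10 = -30 + 10*k)
W(J) = 4 + J² + 2*J
h(U, r) = I*√5 (h(U, r) = √(-5) = I*√5)
h(-7, W(2)) + O(6, y(-3, 2))*(-28) = I*√5 + (-30 + 10*2)*(-28) = I*√5 + (-30 + 20)*(-28) = I*√5 - 10*(-28) = I*√5 + 280 = 280 + I*√5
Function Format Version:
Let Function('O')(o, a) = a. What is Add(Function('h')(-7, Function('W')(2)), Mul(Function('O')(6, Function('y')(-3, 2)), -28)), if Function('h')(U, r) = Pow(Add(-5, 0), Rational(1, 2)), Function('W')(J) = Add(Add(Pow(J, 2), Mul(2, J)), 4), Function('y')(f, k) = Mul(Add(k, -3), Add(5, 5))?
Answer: Add(280, Mul(I, Pow(5, Rational(1, 2)))) ≈ Add(280.00, Mul(2.2361, I))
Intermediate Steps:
Function('y')(f, k) = Add(-30, Mul(10, k)) (Function('y')(f, k) = Mul(Add(-3, k), 10) = Add(-30, Mul(10, k)))
Function('W')(J) = Add(4, Pow(J, 2), Mul(2, J))
Function('h')(U, r) = Mul(I, Pow(5, Rational(1, 2))) (Function('h')(U, r) = Pow(-5, Rational(1, 2)) = Mul(I, Pow(5, Rational(1, 2))))
Add(Function('h')(-7, Function('W')(2)), Mul(Function('O')(6, Function('y')(-3, 2)), -28)) = Add(Mul(I, Pow(5, Rational(1, 2))), Mul(Add(-30, Mul(10, 2)), -28)) = Add(Mul(I, Pow(5, Rational(1, 2))), Mul(Add(-30, 20), -28)) = Add(Mul(I, Pow(5, Rational(1, 2))), Mul(-10, -28)) = Add(Mul(I, Pow(5, Rational(1, 2))), 280) = Add(280, Mul(I, Pow(5, Rational(1, 2))))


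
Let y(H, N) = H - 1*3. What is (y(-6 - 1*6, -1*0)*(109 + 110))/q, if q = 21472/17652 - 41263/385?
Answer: 5581231425/180026939 ≈ 31.002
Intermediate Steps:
y(H, N) = -3 + H (y(H, N) = H - 3 = -3 + H)
q = -180026939/1699005 (q = 21472*(1/17652) - 41263*1/385 = 5368/4413 - 41263/385 = -180026939/1699005 ≈ -105.96)
(y(-6 - 1*6, -1*0)*(109 + 110))/q = ((-3 + (-6 - 1*6))*(109 + 110))/(-180026939/1699005) = ((-3 + (-6 - 6))*219)*(-1699005/180026939) = ((-3 - 12)*219)*(-1699005/180026939) = -15*219*(-1699005/180026939) = -3285*(-1699005/180026939) = 5581231425/180026939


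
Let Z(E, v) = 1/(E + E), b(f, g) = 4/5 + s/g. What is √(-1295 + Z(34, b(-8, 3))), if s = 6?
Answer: I*√1497003/34 ≈ 35.986*I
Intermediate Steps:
b(f, g) = ⅘ + 6/g (b(f, g) = 4/5 + 6/g = 4*(⅕) + 6/g = ⅘ + 6/g)
Z(E, v) = 1/(2*E)
√(-1295 + Z(34, b(-8, 3))) = √(-1295 + (½)/34) = √(-1295 + (½)*(1/34)) = √(-1295 + 1/68) = √(-88059/68) = I*√1497003/34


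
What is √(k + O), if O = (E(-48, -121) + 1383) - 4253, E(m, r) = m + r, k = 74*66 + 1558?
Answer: √3403 ≈ 58.335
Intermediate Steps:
k = 6442 (k = 4884 + 1558 = 6442)
O = -3039 (O = ((-48 - 121) + 1383) - 4253 = (-169 + 1383) - 4253 = 1214 - 4253 = -3039)
√(k + O) = √(6442 - 3039) = √3403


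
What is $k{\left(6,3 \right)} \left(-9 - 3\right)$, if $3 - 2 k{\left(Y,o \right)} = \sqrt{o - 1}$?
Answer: $-18 + 6 \sqrt{2} \approx -9.5147$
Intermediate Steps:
$k{\left(Y,o \right)} = \frac{3}{2} - \frac{\sqrt{-1 + o}}{2}$ ($k{\left(Y,o \right)} = \frac{3}{2} - \frac{\sqrt{o - 1}}{2} = \frac{3}{2} - \frac{\sqrt{-1 + o}}{2}$)
$k{\left(6,3 \right)} \left(-9 - 3\right) = \left(\frac{3}{2} - \frac{\sqrt{-1 + 3}}{2}\right) \left(-9 - 3\right) = \left(\frac{3}{2} - \frac{\sqrt{2}}{2}\right) \left(-12\right) = -18 + 6 \sqrt{2}$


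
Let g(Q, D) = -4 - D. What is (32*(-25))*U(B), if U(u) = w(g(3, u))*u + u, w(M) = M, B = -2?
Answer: -1600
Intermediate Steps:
U(u) = u + u*(-4 - u) (U(u) = (-4 - u)*u + u = u*(-4 - u) + u = u + u*(-4 - u))
(32*(-25))*U(B) = (32*(-25))*(-1*(-2)*(3 - 2)) = -(-800)*(-2) = -800*2 = -1600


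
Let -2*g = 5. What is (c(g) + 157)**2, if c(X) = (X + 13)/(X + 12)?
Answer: 9024016/361 ≈ 24997.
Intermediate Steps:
g = -5/2 (g = -1/2*5 = -5/2 ≈ -2.5000)
c(X) = (13 + X)/(12 + X)
(c(g) + 157)**2 = ((13 - 5/2)/(12 - 5/2) + 157)**2 = ((21/2)/(19/2) + 157)**2 = ((2/19)*(21/2) + 157)**2 = (21/19 + 157)**2 = (3004/19)**2 = 9024016/361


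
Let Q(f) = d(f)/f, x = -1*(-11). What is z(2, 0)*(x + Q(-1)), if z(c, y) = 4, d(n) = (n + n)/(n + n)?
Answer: 40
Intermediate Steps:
d(n) = 1 (d(n) = (2*n)/((2*n)) = (2*n)*(1/(2*n)) = 1)
x = 11
Q(f) = 1/f
z(2, 0)*(x + Q(-1)) = 4*(11 + 1/(-1)) = 4*(11 - 1) = 4*10 = 40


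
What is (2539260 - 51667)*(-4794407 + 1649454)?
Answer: -7823363068129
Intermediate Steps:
(2539260 - 51667)*(-4794407 + 1649454) = 2487593*(-3144953) = -7823363068129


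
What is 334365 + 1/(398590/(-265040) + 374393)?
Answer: 3317861167526249/9922872213 ≈ 3.3437e+5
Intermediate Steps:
334365 + 1/(398590/(-265040) + 374393) = 334365 + 1/(398590*(-1/265040) + 374393) = 334365 + 1/(-39859/26504 + 374393) = 334365 + 1/(9922872213/26504) = 334365 + 26504/9922872213 = 3317861167526249/9922872213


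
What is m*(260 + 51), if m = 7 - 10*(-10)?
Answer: 33277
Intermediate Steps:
m = 107 (m = 7 + 100 = 107)
m*(260 + 51) = 107*(260 + 51) = 107*311 = 33277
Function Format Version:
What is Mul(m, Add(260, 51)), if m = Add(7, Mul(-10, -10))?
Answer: 33277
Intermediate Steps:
m = 107 (m = Add(7, 100) = 107)
Mul(m, Add(260, 51)) = Mul(107, Add(260, 51)) = Mul(107, 311) = 33277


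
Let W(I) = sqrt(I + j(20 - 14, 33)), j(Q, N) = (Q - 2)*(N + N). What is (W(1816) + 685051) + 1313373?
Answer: 1998424 + 4*sqrt(130) ≈ 1.9985e+6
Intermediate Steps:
j(Q, N) = 2*N*(-2 + Q) (j(Q, N) = (-2 + Q)*(2*N) = 2*N*(-2 + Q))
W(I) = sqrt(264 + I) (W(I) = sqrt(I + 2*33*(-2 + (20 - 14))) = sqrt(I + 2*33*(-2 + 6)) = sqrt(I + 2*33*4) = sqrt(I + 264) = sqrt(264 + I))
(W(1816) + 685051) + 1313373 = (sqrt(264 + 1816) + 685051) + 1313373 = (sqrt(2080) + 685051) + 1313373 = (4*sqrt(130) + 685051) + 1313373 = (685051 + 4*sqrt(130)) + 1313373 = 1998424 + 4*sqrt(130)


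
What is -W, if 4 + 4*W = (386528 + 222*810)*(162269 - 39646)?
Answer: -17361822700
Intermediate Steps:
W = 17361822700 (W = -1 + ((386528 + 222*810)*(162269 - 39646))/4 = -1 + ((386528 + 179820)*122623)/4 = -1 + (566348*122623)/4 = -1 + (1/4)*69447290804 = -1 + 17361822701 = 17361822700)
-W = -1*17361822700 = -17361822700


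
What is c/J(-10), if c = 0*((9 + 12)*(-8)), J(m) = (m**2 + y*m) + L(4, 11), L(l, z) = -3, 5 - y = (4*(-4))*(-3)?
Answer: 0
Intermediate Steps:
y = -43 (y = 5 - 4*(-4)*(-3) = 5 - (-16)*(-3) = 5 - 1*48 = 5 - 48 = -43)
J(m) = -3 + m**2 - 43*m (J(m) = (m**2 - 43*m) - 3 = -3 + m**2 - 43*m)
c = 0 (c = 0*(21*(-8)) = 0*(-168) = 0)
c/J(-10) = 0/(-3 + (-10)**2 - 43*(-10)) = 0/(-3 + 100 + 430) = 0/527 = 0*(1/527) = 0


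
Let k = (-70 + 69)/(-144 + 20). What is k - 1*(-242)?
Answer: 30009/124 ≈ 242.01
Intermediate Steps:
k = 1/124 (k = -1/(-124) = -1*(-1/124) = 1/124 ≈ 0.0080645)
k - 1*(-242) = 1/124 - 1*(-242) = 1/124 + 242 = 30009/124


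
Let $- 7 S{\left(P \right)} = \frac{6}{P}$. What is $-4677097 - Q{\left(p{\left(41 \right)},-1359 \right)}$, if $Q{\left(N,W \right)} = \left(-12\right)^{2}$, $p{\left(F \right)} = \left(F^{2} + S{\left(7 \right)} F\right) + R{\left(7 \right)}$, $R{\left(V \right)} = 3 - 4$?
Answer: $-4677241$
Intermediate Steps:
$R{\left(V \right)} = -1$ ($R{\left(V \right)} = 3 - 4 = -1$)
$S{\left(P \right)} = - \frac{6}{7 P}$ ($S{\left(P \right)} = - \frac{6 \frac{1}{P}}{7} = - \frac{6}{7 P}$)
$p{\left(F \right)} = -1 + F^{2} - \frac{6 F}{49}$ ($p{\left(F \right)} = \left(F^{2} + - \frac{6}{7 \cdot 7} F\right) - 1 = \left(F^{2} + \left(- \frac{6}{7}\right) \frac{1}{7} F\right) - 1 = \left(F^{2} - \frac{6 F}{49}\right) - 1 = -1 + F^{2} - \frac{6 F}{49}$)
$Q{\left(N,W \right)} = 144$
$-4677097 - Q{\left(p{\left(41 \right)},-1359 \right)} = -4677097 - 144 = -4677241$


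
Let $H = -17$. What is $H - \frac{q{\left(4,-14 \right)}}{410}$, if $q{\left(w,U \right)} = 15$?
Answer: $- \frac{1397}{82} \approx -17.037$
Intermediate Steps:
$H - \frac{q{\left(4,-14 \right)}}{410} = -17 - \frac{15}{410} = -17 - 15 \cdot \frac{1}{410} = -17 - \frac{3}{82} = - \frac{1397}{82}$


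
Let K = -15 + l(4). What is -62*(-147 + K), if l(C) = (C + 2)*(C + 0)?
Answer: 8556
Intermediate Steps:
l(C) = C*(2 + C) (l(C) = (2 + C)*C = C*(2 + C))
K = 9 (K = -15 + 4*(2 + 4) = -15 + 4*6 = -15 + 24 = 9)
-62*(-147 + K) = -62*(-147 + 9) = -62*(-138) = 8556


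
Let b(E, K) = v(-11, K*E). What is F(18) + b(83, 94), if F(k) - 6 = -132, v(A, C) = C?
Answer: 7676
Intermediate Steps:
F(k) = -126 (F(k) = 6 - 132 = -126)
b(E, K) = E*K (b(E, K) = K*E = E*K)
F(18) + b(83, 94) = -126 + 83*94 = -126 + 7802 = 7676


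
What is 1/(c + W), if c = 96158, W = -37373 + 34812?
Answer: 1/93597 ≈ 1.0684e-5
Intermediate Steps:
W = -2561
1/(c + W) = 1/(96158 - 2561) = 1/93597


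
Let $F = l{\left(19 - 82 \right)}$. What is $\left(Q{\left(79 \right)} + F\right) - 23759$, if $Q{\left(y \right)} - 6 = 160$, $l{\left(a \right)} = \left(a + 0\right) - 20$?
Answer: $-23676$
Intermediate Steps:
$l{\left(a \right)} = -20 + a$ ($l{\left(a \right)} = a - 20 = -20 + a$)
$F = -83$ ($F = -20 + \left(19 - 82\right) = -20 - 63 = -83$)
$Q{\left(y \right)} = 166$ ($Q{\left(y \right)} = 6 + 160 = 166$)
$\left(Q{\left(79 \right)} + F\right) - 23759 = \left(166 - 83\right) - 23759 = 83 - 23759 = -23676$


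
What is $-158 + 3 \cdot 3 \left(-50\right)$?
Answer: $-608$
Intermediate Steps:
$-158 + 3 \cdot 3 \left(-50\right) = -158 + 9 \left(-50\right) = -158 - 450 = -608$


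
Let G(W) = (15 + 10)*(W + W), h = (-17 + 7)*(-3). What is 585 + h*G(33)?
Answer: 50085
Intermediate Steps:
h = 30 (h = -10*(-3) = 30)
G(W) = 50*W (G(W) = 25*(2*W) = 50*W)
585 + h*G(33) = 585 + 30*(50*33) = 585 + 30*1650 = 585 + 49500 = 50085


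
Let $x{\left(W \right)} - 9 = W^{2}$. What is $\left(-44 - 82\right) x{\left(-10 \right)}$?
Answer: $-13734$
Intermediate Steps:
$x{\left(W \right)} = 9 + W^{2}$
$\left(-44 - 82\right) x{\left(-10 \right)} = \left(-44 - 82\right) \left(9 + \left(-10\right)^{2}\right) = - 126 \left(9 + 100\right) = \left(-126\right) 109 = -13734$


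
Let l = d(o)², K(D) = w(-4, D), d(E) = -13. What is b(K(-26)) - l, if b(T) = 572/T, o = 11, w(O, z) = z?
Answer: -191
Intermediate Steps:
K(D) = D
l = 169 (l = (-13)² = 169)
b(K(-26)) - l = 572/(-26) - 1*169 = 572*(-1/26) - 169 = -22 - 169 = -191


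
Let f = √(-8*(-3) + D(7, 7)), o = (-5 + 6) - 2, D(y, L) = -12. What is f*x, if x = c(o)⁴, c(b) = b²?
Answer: 2*√3 ≈ 3.4641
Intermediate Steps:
o = -1 (o = 1 - 2 = -1)
f = 2*√3 (f = √(-8*(-3) - 12) = √(24 - 12) = √12 = 2*√3 ≈ 3.4641)
x = 1 (x = ((-1)²)⁴ = 1⁴ = 1)
f*x = (2*√3)*1 = 2*√3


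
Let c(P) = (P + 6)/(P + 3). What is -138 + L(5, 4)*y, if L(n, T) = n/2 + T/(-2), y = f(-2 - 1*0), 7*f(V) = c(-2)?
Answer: -964/7 ≈ -137.71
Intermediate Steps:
c(P) = (6 + P)/(3 + P)
f(V) = 4/7 (f(V) = ((6 - 2)/(3 - 2))/7 = (4/1)/7 = (1*4)/7 = (1/7)*4 = 4/7)
y = 4/7 ≈ 0.57143
L(n, T) = n/2 - T/2 (L(n, T) = n*(1/2) + T*(-1/2) = n/2 - T/2)
-138 + L(5, 4)*y = -138 + ((1/2)*5 - 1/2*4)*(4/7) = -138 + (5/2 - 2)*(4/7) = -138 + (1/2)*(4/7) = -138 + 2/7 = -964/7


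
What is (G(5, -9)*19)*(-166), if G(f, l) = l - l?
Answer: 0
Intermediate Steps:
G(f, l) = 0
(G(5, -9)*19)*(-166) = (0*19)*(-166) = 0*(-166) = 0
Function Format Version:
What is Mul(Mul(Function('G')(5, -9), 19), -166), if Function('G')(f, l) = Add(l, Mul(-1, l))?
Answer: 0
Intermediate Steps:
Function('G')(f, l) = 0
Mul(Mul(Function('G')(5, -9), 19), -166) = Mul(Mul(0, 19), -166) = Mul(0, -166) = 0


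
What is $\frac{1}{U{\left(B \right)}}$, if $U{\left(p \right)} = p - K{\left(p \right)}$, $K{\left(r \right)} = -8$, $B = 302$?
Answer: $\frac{1}{310} \approx 0.0032258$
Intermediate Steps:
$U{\left(p \right)} = 8 + p$ ($U{\left(p \right)} = p - -8 = p + 8 = 8 + p$)
$\frac{1}{U{\left(B \right)}} = \frac{1}{8 + 302} = \frac{1}{310}$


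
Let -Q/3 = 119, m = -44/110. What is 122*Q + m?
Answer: -217772/5 ≈ -43554.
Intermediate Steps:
m = -⅖ (m = -44*1/110 = -⅖ ≈ -0.40000)
Q = -357 (Q = -3*119 = -357)
122*Q + m = 122*(-357) - ⅖ = -43554 - ⅖ = -217772/5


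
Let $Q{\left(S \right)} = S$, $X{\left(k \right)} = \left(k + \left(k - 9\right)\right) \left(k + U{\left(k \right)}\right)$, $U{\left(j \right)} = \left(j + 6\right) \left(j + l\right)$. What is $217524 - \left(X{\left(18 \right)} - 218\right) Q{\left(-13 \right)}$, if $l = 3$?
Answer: $397912$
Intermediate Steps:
$U{\left(j \right)} = \left(3 + j\right) \left(6 + j\right)$ ($U{\left(j \right)} = \left(j + 6\right) \left(j + 3\right) = \left(6 + j\right) \left(3 + j\right) = \left(3 + j\right) \left(6 + j\right)$)
$X{\left(k \right)} = \left(-9 + 2 k\right) \left(18 + k^{2} + 10 k\right)$ ($X{\left(k \right)} = \left(k + \left(k - 9\right)\right) \left(k + \left(18 + k^{2} + 9 k\right)\right) = \left(k + \left(k - 9\right)\right) \left(18 + k^{2} + 10 k\right) = \left(k + \left(-9 + k\right)\right) \left(18 + k^{2} + 10 k\right) = \left(-9 + 2 k\right) \left(18 + k^{2} + 10 k\right)$)
$217524 - \left(X{\left(18 \right)} - 218\right) Q{\left(-13 \right)} = 217524 - \left(\left(-162 - 972 + 2 \cdot 18^{3} + 11 \cdot 18^{2}\right) - 218\right) \left(-13\right) = 217524 - \left(\left(-162 - 972 + 2 \cdot 5832 + 11 \cdot 324\right) - 218\right) \left(-13\right) = 217524 - \left(\left(-162 - 972 + 11664 + 3564\right) - 218\right) \left(-13\right) = 217524 - \left(14094 - 218\right) \left(-13\right) = 217524 - 13876 \left(-13\right) = 217524 - -180388 = 217524 + 180388 = 397912$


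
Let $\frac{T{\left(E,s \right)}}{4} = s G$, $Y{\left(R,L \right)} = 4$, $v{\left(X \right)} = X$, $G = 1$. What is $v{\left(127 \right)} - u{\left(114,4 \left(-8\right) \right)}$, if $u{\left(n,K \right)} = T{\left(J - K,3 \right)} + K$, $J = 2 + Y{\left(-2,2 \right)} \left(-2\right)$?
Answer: $147$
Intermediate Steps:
$J = -6$ ($J = 2 + 4 \left(-2\right) = 2 - 8 = -6$)
$T{\left(E,s \right)} = 4 s$ ($T{\left(E,s \right)} = 4 s 1 = 4 s$)
$u{\left(n,K \right)} = 12 + K$ ($u{\left(n,K \right)} = 4 \cdot 3 + K = 12 + K$)
$v{\left(127 \right)} - u{\left(114,4 \left(-8\right) \right)} = 127 - \left(12 + 4 \left(-8\right)\right) = 127 - \left(12 - 32\right) = 127 - -20 = 127 + 20 = 147$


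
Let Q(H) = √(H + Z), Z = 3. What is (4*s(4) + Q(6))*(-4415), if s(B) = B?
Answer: -83885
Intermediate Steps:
Q(H) = √(3 + H) (Q(H) = √(H + 3) = √(3 + H))
(4*s(4) + Q(6))*(-4415) = (4*4 + √(3 + 6))*(-4415) = (16 + √9)*(-4415) = (16 + 3)*(-4415) = 19*(-4415) = -83885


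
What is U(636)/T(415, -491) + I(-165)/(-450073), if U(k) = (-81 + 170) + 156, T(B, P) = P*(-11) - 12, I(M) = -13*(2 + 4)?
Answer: 8514479/186572569 ≈ 0.045636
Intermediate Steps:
I(M) = -78 (I(M) = -13*6 = -78)
T(B, P) = -12 - 11*P (T(B, P) = -11*P - 12 = -12 - 11*P)
U(k) = 245 (U(k) = 89 + 156 = 245)
U(636)/T(415, -491) + I(-165)/(-450073) = 245/(-12 - 11*(-491)) - 78/(-450073) = 245/(-12 + 5401) - 78*(-1/450073) = 245/5389 + 6/34621 = 8514479/186572569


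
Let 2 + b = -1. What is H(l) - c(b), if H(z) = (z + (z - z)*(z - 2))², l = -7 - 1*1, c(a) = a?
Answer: 67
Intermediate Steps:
b = -3 (b = -2 - 1 = -3)
l = -8 (l = -7 - 1 = -8)
H(z) = z² (H(z) = (z + 0*(-2 + z))² = (z + 0)² = z²)
H(l) - c(b) = (-8)² - 1*(-3) = 64 + 3 = 67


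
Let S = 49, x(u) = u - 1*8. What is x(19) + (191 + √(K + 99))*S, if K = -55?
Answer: 9370 + 98*√11 ≈ 9695.0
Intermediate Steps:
x(u) = -8 + u (x(u) = u - 8 = -8 + u)
x(19) + (191 + √(K + 99))*S = (-8 + 19) + (191 + √(-55 + 99))*49 = 11 + (191 + √44)*49 = 11 + (191 + 2*√11)*49 = 11 + (9359 + 98*√11) = 9370 + 98*√11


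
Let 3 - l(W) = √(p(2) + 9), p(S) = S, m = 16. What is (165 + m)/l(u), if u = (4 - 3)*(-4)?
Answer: -543/2 - 181*√11/2 ≈ -571.65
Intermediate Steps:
u = -4 (u = 1*(-4) = -4)
l(W) = 3 - √11 (l(W) = 3 - √(2 + 9) = 3 - √11)
(165 + m)/l(u) = (165 + 16)/(3 - √11) = 181/(3 - √11)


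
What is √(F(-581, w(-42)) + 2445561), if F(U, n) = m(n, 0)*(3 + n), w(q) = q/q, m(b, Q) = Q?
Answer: 3*√271729 ≈ 1563.8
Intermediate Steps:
w(q) = 1
F(U, n) = 0 (F(U, n) = 0*(3 + n) = 0)
√(F(-581, w(-42)) + 2445561) = √(0 + 2445561) = √2445561 = 3*√271729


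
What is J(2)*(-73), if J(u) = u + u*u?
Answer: -438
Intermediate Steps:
J(u) = u + u²
J(2)*(-73) = (2*(1 + 2))*(-73) = (2*3)*(-73) = 6*(-73) = -438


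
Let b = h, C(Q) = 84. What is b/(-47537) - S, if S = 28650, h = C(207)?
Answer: -194562162/6791 ≈ -28650.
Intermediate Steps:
h = 84
b = 84
b/(-47537) - S = 84/(-47537) - 1*28650 = 84*(-1/47537) - 28650 = -12/6791 - 28650 = -194562162/6791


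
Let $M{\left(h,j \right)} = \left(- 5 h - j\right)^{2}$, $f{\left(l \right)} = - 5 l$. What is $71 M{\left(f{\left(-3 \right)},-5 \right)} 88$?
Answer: $30615200$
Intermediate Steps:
$M{\left(h,j \right)} = \left(- j - 5 h\right)^{2}$
$71 M{\left(f{\left(-3 \right)},-5 \right)} 88 = 71 \left(-5 + 5 \left(\left(-5\right) \left(-3\right)\right)\right)^{2} \cdot 88 = 71 \left(-5 + 5 \cdot 15\right)^{2} \cdot 88 = 71 \left(-5 + 75\right)^{2} \cdot 88 = 71 \cdot 70^{2} \cdot 88 = 71 \cdot 4900 \cdot 88 = 347900 \cdot 88 = 30615200$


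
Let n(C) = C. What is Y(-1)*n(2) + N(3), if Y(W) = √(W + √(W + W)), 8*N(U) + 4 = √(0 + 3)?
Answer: -½ + 2*√(-1 + I*√2) + √3/8 ≈ 0.92651 + 2.3375*I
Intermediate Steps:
N(U) = -½ + √3/8 (N(U) = -½ + √(0 + 3)/8 = -½ + √3/8)
Y(W) = √(W + √2*√W) (Y(W) = √(W + √(2*W)) = √(W + √2*√W))
Y(-1)*n(2) + N(3) = √(-1 + √2*√(-1))*2 + (-½ + √3/8) = √(-1 + √2*I)*2 + (-½ + √3/8) = √(-1 + I*√2)*2 + (-½ + √3/8) = 2*√(-1 + I*√2) + (-½ + √3/8) = -½ + 2*√(-1 + I*√2) + √3/8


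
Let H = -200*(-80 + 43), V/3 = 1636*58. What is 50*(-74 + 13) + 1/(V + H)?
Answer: -890795199/292064 ≈ -3050.0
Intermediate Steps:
V = 284664 (V = 3*(1636*58) = 3*94888 = 284664)
H = 7400 (H = -200*(-37) = 7400)
50*(-74 + 13) + 1/(V + H) = 50*(-74 + 13) + 1/(284664 + 7400) = 50*(-61) + 1/292064 = -3050 + 1/292064 = -890795199/292064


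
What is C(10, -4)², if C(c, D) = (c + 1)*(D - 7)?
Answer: 14641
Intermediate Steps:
C(c, D) = (1 + c)*(-7 + D)
C(10, -4)² = (-7 - 4 - 7*10 - 4*10)² = (-7 - 4 - 70 - 40)² = (-121)² = 14641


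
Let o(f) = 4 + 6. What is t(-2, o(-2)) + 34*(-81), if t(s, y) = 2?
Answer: -2752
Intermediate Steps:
o(f) = 10
t(-2, o(-2)) + 34*(-81) = 2 + 34*(-81) = 2 - 2754 = -2752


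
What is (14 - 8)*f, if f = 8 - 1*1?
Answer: 42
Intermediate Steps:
f = 7 (f = 8 - 1 = 7)
(14 - 8)*f = (14 - 8)*7 = 6*7 = 42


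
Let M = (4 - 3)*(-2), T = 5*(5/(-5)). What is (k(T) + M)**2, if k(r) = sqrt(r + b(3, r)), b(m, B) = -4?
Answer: (2 - 3*I)**2 ≈ -5.0 - 12.0*I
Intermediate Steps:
T = -5 (T = 5*(5*(-1/5)) = 5*(-1) = -5)
k(r) = sqrt(-4 + r) (k(r) = sqrt(r - 4) = sqrt(-4 + r))
M = -2 (M = 1*(-2) = -2)
(k(T) + M)**2 = (sqrt(-4 - 5) - 2)**2 = (sqrt(-9) - 2)**2 = (3*I - 2)**2 = (-2 + 3*I)**2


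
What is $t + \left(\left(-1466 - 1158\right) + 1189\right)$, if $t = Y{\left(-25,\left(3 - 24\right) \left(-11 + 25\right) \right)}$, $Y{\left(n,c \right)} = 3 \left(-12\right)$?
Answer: $-1471$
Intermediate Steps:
$Y{\left(n,c \right)} = -36$
$t = -36$
$t + \left(\left(-1466 - 1158\right) + 1189\right) = -36 + \left(\left(-1466 - 1158\right) + 1189\right) = -36 + \left(-2624 + 1189\right) = -36 - 1435 = -1471$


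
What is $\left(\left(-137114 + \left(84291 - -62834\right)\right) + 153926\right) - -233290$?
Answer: $397227$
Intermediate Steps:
$\left(\left(-137114 + \left(84291 - -62834\right)\right) + 153926\right) - -233290 = \left(\left(-137114 + \left(84291 + 62834\right)\right) + 153926\right) + 233290 = \left(\left(-137114 + 147125\right) + 153926\right) + 233290 = \left(10011 + 153926\right) + 233290 = 163937 + 233290 = 397227$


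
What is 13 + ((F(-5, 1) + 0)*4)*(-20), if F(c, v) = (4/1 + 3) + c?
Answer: -147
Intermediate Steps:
F(c, v) = 7 + c (F(c, v) = (4*1 + 3) + c = (4 + 3) + c = 7 + c)
13 + ((F(-5, 1) + 0)*4)*(-20) = 13 + (((7 - 5) + 0)*4)*(-20) = 13 + ((2 + 0)*4)*(-20) = 13 + (2*4)*(-20) = 13 + 8*(-20) = 13 - 160 = -147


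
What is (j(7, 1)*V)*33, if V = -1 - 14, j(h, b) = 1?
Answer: -495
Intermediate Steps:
V = -15
(j(7, 1)*V)*33 = (1*(-15))*33 = -15*33 = -495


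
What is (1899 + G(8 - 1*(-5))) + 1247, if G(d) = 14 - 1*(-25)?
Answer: 3185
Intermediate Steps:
G(d) = 39 (G(d) = 14 + 25 = 39)
(1899 + G(8 - 1*(-5))) + 1247 = (1899 + 39) + 1247 = 1938 + 1247 = 3185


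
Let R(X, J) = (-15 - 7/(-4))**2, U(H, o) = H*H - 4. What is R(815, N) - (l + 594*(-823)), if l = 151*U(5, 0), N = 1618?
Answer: 7773865/16 ≈ 4.8587e+5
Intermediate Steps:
U(H, o) = -4 + H**2 (U(H, o) = H**2 - 4 = -4 + H**2)
l = 3171 (l = 151*(-4 + 5**2) = 151*(-4 + 25) = 151*21 = 3171)
R(X, J) = 2809/16 (R(X, J) = (-15 - 7*(-1/4))**2 = (-15 + 7/4)**2 = (-53/4)**2 = 2809/16)
R(815, N) - (l + 594*(-823)) = 2809/16 - (3171 + 594*(-823)) = 2809/16 - (3171 - 488862) = 2809/16 - 1*(-485691) = 2809/16 + 485691 = 7773865/16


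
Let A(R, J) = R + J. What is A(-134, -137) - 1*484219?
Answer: -484490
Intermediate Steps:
A(R, J) = J + R
A(-134, -137) - 1*484219 = (-137 - 134) - 1*484219 = -271 - 484219 = -484490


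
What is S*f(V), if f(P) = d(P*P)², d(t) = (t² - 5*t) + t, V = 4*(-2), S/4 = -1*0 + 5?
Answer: 294912000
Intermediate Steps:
S = 20 (S = 4*(-1*0 + 5) = 4*(0 + 5) = 4*5 = 20)
V = -8
d(t) = t² - 4*t
f(P) = P⁴*(-4 + P²)² (f(P) = ((P*P)*(-4 + P*P))² = (P²*(-4 + P²))² = P⁴*(-4 + P²)²)
S*f(V) = 20*((-8)⁴*(-4 + (-8)²)²) = 20*(4096*(-4 + 64)²) = 20*(4096*60²) = 20*(4096*3600) = 20*14745600 = 294912000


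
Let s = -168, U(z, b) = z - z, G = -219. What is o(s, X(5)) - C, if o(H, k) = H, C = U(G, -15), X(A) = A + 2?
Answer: -168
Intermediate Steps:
U(z, b) = 0
X(A) = 2 + A
C = 0
o(s, X(5)) - C = -168 - 1*0 = -168 + 0 = -168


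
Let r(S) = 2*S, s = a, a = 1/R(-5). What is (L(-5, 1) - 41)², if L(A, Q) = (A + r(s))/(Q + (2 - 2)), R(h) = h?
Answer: 53824/25 ≈ 2153.0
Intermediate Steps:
a = -⅕ (a = 1/(-5) = -⅕ ≈ -0.20000)
s = -⅕ ≈ -0.20000
L(A, Q) = (-⅖ + A)/Q (L(A, Q) = (A + 2*(-⅕))/(Q + (2 - 2)) = (A - ⅖)/(Q + 0) = (-⅖ + A)/Q)
(L(-5, 1) - 41)² = ((-⅖ - 5)/1 - 41)² = (1*(-27/5) - 41)² = (-27/5 - 41)² = (-232/5)² = 53824/25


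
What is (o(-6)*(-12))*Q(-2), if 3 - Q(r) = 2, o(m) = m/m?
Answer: -12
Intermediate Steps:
o(m) = 1
Q(r) = 1 (Q(r) = 3 - 1*2 = 3 - 2 = 1)
(o(-6)*(-12))*Q(-2) = (1*(-12))*1 = -12*1 = -12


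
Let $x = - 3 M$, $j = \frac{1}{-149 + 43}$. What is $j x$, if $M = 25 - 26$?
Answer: $- \frac{3}{106} \approx -0.028302$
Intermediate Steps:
$M = -1$
$j = - \frac{1}{106}$ ($j = \frac{1}{-106} = - \frac{1}{106} \approx -0.009434$)
$x = 3$ ($x = \left(-3\right) \left(-1\right) = 3$)
$j x = \left(- \frac{1}{106}\right) 3 = - \frac{3}{106}$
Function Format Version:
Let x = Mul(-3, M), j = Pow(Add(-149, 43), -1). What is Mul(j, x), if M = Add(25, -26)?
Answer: Rational(-3, 106) ≈ -0.028302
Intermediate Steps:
M = -1
j = Rational(-1, 106) (j = Pow(-106, -1) = Rational(-1, 106) ≈ -0.0094340)
x = 3 (x = Mul(-3, -1) = 3)
Mul(j, x) = Mul(Rational(-1, 106), 3) = Rational(-3, 106)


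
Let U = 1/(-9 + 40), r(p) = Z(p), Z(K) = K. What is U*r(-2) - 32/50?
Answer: -546/775 ≈ -0.70452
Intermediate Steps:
r(p) = p
U = 1/31 ≈ 0.032258
U*r(-2) - 32/50 = (1/31)*(-2) - 32/50 = -2/31 - 32*1/50 = -2/31 - 16/25 = -546/775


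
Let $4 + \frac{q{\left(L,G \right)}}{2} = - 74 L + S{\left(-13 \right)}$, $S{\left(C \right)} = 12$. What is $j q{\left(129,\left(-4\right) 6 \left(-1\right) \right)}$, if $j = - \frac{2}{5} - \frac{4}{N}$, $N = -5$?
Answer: $- \frac{38152}{5} \approx -7630.4$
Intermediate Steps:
$q{\left(L,G \right)} = 16 - 148 L$ ($q{\left(L,G \right)} = -8 + 2 \left(- 74 L + 12\right) = -8 + 2 \left(12 - 74 L\right) = -8 - \left(-24 + 148 L\right) = 16 - 148 L$)
$j = \frac{2}{5}$ ($j = - \frac{2}{5} - \frac{4}{-5} = \left(-2\right) \frac{1}{5} - - \frac{4}{5} = - \frac{2}{5} + \frac{4}{5} = \frac{2}{5} \approx 0.4$)
$j q{\left(129,\left(-4\right) 6 \left(-1\right) \right)} = \frac{2 \left(16 - 19092\right)}{5} = \frac{2}{5} \left(-19076\right) = - \frac{38152}{5}$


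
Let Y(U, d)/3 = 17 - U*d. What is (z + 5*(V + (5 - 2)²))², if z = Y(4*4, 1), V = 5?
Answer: 5329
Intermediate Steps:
Y(U, d) = 51 - 3*U*d (Y(U, d) = 3*(17 - U*d) = 51 - 3*U*d)
z = 3 (z = 51 - 3*4*4*1 = 51 - 3*16*1 = 51 - 48 = 3)
(z + 5*(V + (5 - 2)²))² = (3 + 5*(5 + (5 - 2)²))² = (3 + 5*(5 + 3²))² = (3 + 5*(5 + 9))² = (3 + 5*14)² = (3 + 70)² = 73² = 5329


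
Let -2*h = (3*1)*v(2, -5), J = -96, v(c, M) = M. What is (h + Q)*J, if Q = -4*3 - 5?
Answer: 912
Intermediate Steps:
h = 15/2 (h = -3*1*(-5)/2 = -3*(-5)/2 = -½*(-15) = 15/2 ≈ 7.5000)
Q = -17 (Q = -12 - 5 = -17)
(h + Q)*J = (15/2 - 17)*(-96) = -19/2*(-96) = 912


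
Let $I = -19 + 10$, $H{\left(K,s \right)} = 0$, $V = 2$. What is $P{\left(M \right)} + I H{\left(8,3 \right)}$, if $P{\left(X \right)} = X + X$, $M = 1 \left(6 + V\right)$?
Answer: $16$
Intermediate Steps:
$I = -9$
$M = 8$ ($M = 1 \left(6 + 2\right) = 1 \cdot 8 = 8$)
$P{\left(X \right)} = 2 X$
$P{\left(M \right)} + I H{\left(8,3 \right)} = 2 \cdot 8 - 0 = 16 + 0 = 16$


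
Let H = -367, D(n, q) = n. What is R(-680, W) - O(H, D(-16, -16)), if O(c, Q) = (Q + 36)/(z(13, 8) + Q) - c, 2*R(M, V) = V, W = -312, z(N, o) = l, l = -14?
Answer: -1567/3 ≈ -522.33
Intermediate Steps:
z(N, o) = -14
R(M, V) = V/2
O(c, Q) = -c + (36 + Q)/(-14 + Q) (O(c, Q) = (Q + 36)/(-14 + Q) - c = (36 + Q)/(-14 + Q) - c = -c + (36 + Q)/(-14 + Q))
R(-680, W) - O(H, D(-16, -16)) = (½)*(-312) - (36 - 16 + 14*(-367) - 1*(-16)*(-367))/(-14 - 16) = -156 - (36 - 16 - 5138 - 5872)/(-30) = -156 - (-1)*(-10990)/30 = -156 - 1*1099/3 = -156 - 1099/3 = -1567/3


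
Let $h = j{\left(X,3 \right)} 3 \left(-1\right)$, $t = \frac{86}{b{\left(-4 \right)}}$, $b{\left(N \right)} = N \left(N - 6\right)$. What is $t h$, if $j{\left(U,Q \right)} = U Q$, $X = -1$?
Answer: $\frac{387}{20} \approx 19.35$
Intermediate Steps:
$b{\left(N \right)} = N \left(-6 + N\right)$
$t = \frac{43}{20}$ ($t = \frac{86}{\left(-4\right) \left(-6 - 4\right)} = \frac{86}{\left(-4\right) \left(-10\right)} = \frac{86}{40} = 86 \cdot \frac{1}{40} = \frac{43}{20} \approx 2.15$)
$j{\left(U,Q \right)} = Q U$
$h = 9$ ($h = 3 \left(-1\right) 3 \left(-1\right) = \left(-3\right) 3 \left(-1\right) = \left(-9\right) \left(-1\right) = 9$)
$t h = \frac{43}{20} \cdot 9 = \frac{387}{20}$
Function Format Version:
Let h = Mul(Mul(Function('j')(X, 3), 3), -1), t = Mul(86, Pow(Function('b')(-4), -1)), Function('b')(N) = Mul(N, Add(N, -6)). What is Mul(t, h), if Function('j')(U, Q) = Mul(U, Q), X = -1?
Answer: Rational(387, 20) ≈ 19.350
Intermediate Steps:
Function('b')(N) = Mul(N, Add(-6, N))
t = Rational(43, 20) (t = Mul(86, Pow(Mul(-4, Add(-6, -4)), -1)) = Mul(86, Pow(Mul(-4, -10), -1)) = Mul(86, Pow(40, -1)) = Mul(86, Rational(1, 40)) = Rational(43, 20) ≈ 2.1500)
Function('j')(U, Q) = Mul(Q, U)
h = 9 (h = Mul(Mul(Mul(3, -1), 3), -1) = Mul(Mul(-3, 3), -1) = Mul(-9, -1) = 9)
Mul(t, h) = Mul(Rational(43, 20), 9) = Rational(387, 20)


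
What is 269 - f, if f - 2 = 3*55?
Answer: 102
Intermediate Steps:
f = 167 (f = 2 + 3*55 = 2 + 165 = 167)
269 - f = 269 - 1*167 = 269 - 167 = 102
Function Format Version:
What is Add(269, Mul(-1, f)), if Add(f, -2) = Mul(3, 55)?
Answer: 102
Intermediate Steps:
f = 167 (f = Add(2, Mul(3, 55)) = Add(2, 165) = 167)
Add(269, Mul(-1, f)) = Add(269, Mul(-1, 167)) = Add(269, -167) = 102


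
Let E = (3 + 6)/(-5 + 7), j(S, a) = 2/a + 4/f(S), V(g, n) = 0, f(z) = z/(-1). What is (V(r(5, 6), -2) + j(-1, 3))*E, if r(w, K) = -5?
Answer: 21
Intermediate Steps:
f(z) = -z (f(z) = z*(-1) = -z)
j(S, a) = -4/S + 2/a (j(S, a) = 2/a + 4/((-S)) = 2/a + 4*(-1/S) = 2/a - 4/S = -4/S + 2/a)
E = 9/2 ≈ 4.5000
(V(r(5, 6), -2) + j(-1, 3))*E = (0 + (-4/(-1) + 2/3))*(9/2) = (0 + (-4*(-1) + 2*(1/3)))*(9/2) = (0 + (4 + 2/3))*(9/2) = (0 + 14/3)*(9/2) = (14/3)*(9/2) = 21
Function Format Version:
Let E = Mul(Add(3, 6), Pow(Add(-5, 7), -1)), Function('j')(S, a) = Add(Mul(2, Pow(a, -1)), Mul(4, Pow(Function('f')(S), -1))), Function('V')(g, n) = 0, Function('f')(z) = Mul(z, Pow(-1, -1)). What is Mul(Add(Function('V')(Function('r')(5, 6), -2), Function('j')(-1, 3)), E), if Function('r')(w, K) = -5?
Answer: 21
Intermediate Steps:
Function('f')(z) = Mul(-1, z) (Function('f')(z) = Mul(z, -1) = Mul(-1, z))
Function('j')(S, a) = Add(Mul(-4, Pow(S, -1)), Mul(2, Pow(a, -1))) (Function('j')(S, a) = Add(Mul(2, Pow(a, -1)), Mul(4, Pow(Mul(-1, S), -1))) = Add(Mul(2, Pow(a, -1)), Mul(4, Mul(-1, Pow(S, -1)))) = Add(Mul(2, Pow(a, -1)), Mul(-4, Pow(S, -1))) = Add(Mul(-4, Pow(S, -1)), Mul(2, Pow(a, -1))))
E = Rational(9, 2) (E = Mul(9, Pow(2, -1)) = Mul(9, Rational(1, 2)) = Rational(9, 2) ≈ 4.5000)
Mul(Add(Function('V')(Function('r')(5, 6), -2), Function('j')(-1, 3)), E) = Mul(Add(0, Add(Mul(-4, Pow(-1, -1)), Mul(2, Pow(3, -1)))), Rational(9, 2)) = Mul(Add(0, Add(Mul(-4, -1), Mul(2, Rational(1, 3)))), Rational(9, 2)) = Mul(Add(0, Add(4, Rational(2, 3))), Rational(9, 2)) = Mul(Add(0, Rational(14, 3)), Rational(9, 2)) = Mul(Rational(14, 3), Rational(9, 2)) = 21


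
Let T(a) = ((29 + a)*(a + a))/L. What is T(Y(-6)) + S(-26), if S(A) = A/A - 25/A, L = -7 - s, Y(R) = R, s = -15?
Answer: -423/13 ≈ -32.538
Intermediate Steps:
L = 8 (L = -7 - 1*(-15) = -7 + 15 = 8)
T(a) = a*(29 + a)/4 (T(a) = ((29 + a)*(a + a))/8 = ((29 + a)*(2*a))*(⅛) = (2*a*(29 + a))*(⅛) = a*(29 + a)/4)
S(A) = 1 - 25/A
T(Y(-6)) + S(-26) = (¼)*(-6)*(29 - 6) + (-25 - 26)/(-26) = (¼)*(-6)*23 - 1/26*(-51) = -69/2 + 51/26 = -423/13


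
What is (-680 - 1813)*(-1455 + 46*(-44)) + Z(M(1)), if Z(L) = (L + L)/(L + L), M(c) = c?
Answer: 8673148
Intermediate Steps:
Z(L) = 1 (Z(L) = (2*L)/((2*L)) = (2*L)*(1/(2*L)) = 1)
(-680 - 1813)*(-1455 + 46*(-44)) + Z(M(1)) = (-680 - 1813)*(-1455 + 46*(-44)) + 1 = -2493*(-1455 - 2024) + 1 = -2493*(-3479) + 1 = 8673147 + 1 = 8673148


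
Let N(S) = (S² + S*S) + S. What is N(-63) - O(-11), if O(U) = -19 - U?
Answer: 7883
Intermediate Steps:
N(S) = S + 2*S² (N(S) = (S² + S²) + S = 2*S² + S = S + 2*S²)
N(-63) - O(-11) = -63*(1 + 2*(-63)) - (-19 - 1*(-11)) = -63*(1 - 126) - (-19 + 11) = -63*(-125) - 1*(-8) = 7875 + 8 = 7883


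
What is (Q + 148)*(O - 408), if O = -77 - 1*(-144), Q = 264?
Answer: -140492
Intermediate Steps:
O = 67 (O = -77 + 144 = 67)
(Q + 148)*(O - 408) = (264 + 148)*(67 - 408) = 412*(-341) = -140492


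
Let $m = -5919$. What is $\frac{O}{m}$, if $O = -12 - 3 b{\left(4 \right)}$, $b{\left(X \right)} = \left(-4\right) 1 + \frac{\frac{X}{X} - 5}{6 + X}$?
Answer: $- \frac{2}{9865} \approx -0.00020274$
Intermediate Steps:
$b{\left(X \right)} = -4 - \frac{4}{6 + X}$ ($b{\left(X \right)} = -4 + \frac{1 - 5}{6 + X} = -4 - \frac{4}{6 + X}$)
$O = \frac{6}{5}$ ($O = -12 - 3 \frac{4 \left(-7 - 4\right)}{6 + 4} = -12 - 3 \frac{4 \left(-7 - 4\right)}{10} = -12 - 3 \cdot 4 \cdot \frac{1}{10} \left(-11\right) = -12 - - \frac{66}{5} = -12 + \frac{66}{5} = \frac{6}{5} \approx 1.2$)
$\frac{O}{m} = \frac{6}{5 \left(-5919\right)} = \frac{6}{5} \left(- \frac{1}{5919}\right) = - \frac{2}{9865}$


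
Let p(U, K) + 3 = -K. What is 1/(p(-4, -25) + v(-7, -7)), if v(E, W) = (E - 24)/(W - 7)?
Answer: 14/339 ≈ 0.041298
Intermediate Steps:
p(U, K) = -3 - K
v(E, W) = (-24 + E)/(-7 + W)
1/(p(-4, -25) + v(-7, -7)) = 1/((-3 - 1*(-25)) + (-24 - 7)/(-7 - 7)) = 1/((-3 + 25) - 31/(-14)) = 1/(22 - 1/14*(-31)) = 1/(22 + 31/14) = 1/(339/14) = 14/339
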